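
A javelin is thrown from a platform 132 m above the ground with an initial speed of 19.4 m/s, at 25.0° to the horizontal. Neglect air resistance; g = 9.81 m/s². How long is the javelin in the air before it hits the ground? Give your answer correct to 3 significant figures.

6.09 s

Vertical component: v_y = 19.4 sin 25.0° = 8.199 m/s.
Taking up as positive with launch at y = 132 m, landing at y = 0: 0 = 132 + 8.199 t − ½(9.81) t².
Solving 4.905 t² − 8.199 t − 132 = 0 gives t = [8.199 + √(8.199² + 4·4.905·132)] / 9.810 = 6.09 s.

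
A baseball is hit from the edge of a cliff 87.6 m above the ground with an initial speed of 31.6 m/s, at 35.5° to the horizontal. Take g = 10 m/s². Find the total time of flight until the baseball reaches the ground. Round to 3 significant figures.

Vertical component: v_y = 31.6 sin 35.5° = 18.35 m/s.
Taking up as positive with launch at y = 87.6 m, landing at y = 0: 0 = 87.6 + 18.35 t − ½(10) t².
Solving 5.000 t² − 18.35 t − 87.6 = 0 gives t = [18.35 + √(18.35² + 4·5.000·87.6)] / 10.00 = 6.41 s.

6.41 s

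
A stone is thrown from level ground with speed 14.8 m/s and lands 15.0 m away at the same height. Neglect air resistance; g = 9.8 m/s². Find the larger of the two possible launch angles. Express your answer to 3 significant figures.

Level-ground range: R = v₀² sin(2θ)/g ⇒ sin 2θ = R g / v₀² = 15.0×9.8/14.8² = 0.6711.
2θ = arcsin(0.6711) = 42.15° or 180° − 42.15° = 137.85°.
So θ = 21.1° or θ = 68.9°.

68.9°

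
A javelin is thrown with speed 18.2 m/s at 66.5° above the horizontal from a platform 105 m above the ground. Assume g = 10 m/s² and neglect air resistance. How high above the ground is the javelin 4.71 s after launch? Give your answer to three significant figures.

72.7 m

v_y0 = 18.2 sin 66.5° = 16.69 m/s.
y(t) = 105 + v_y0 t − ½ g t² = 105 + 16.69×4.71 − ½×10×4.71² = 72.7 m.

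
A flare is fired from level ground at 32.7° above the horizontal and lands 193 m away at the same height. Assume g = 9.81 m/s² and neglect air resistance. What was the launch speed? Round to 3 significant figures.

45.6 m/s

On level ground, R = v₀² sin(2θ) / g, so v₀ = √(R g / sin 2θ).
sin(2 × 32.7°) = 0.9092.
v₀ = √(193 × 9.81 / 0.9092) = √2082 = 45.6 m/s.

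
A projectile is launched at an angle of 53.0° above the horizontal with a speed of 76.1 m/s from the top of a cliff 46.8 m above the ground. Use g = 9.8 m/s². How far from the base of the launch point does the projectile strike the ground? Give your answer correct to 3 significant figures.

Components: v_x = 76.1 cos 53.0° = 45.80 m/s, v_y = 76.1 sin 53.0° = 60.78 m/s.
Vertical: 0 = 46.8 + 60.78 t − ½(9.8) t² ⇒ 4.900 t² − 60.78 t − 46.8 = 0.
t = [60.78 + √(3694 + 917.3)] / 9.800 = 13.13 s.
Horizontal: R = v_x · t = 45.80 × 13.13 = 601 m.

601 m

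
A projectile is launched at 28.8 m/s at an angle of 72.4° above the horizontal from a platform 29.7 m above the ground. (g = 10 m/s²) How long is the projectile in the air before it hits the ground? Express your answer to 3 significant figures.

Vertical component: v_y = 28.8 sin 72.4° = 27.45 m/s.
Taking up as positive with launch at y = 29.7 m, landing at y = 0: 0 = 29.7 + 27.45 t − ½(10) t².
Solving 5.000 t² − 27.45 t − 29.7 = 0 gives t = [27.45 + √(27.45² + 4·5.000·29.7)] / 10.00 = 6.42 s.

6.42 s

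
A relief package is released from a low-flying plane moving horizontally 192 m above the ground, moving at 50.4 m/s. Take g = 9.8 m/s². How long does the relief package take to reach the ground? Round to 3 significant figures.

6.26 s

The horizontal speed doesn't affect the fall. With v_y0 = 0, h = ½ g t².
t = √(2 × 192 / 9.8) = √39.18 = 6.26 s.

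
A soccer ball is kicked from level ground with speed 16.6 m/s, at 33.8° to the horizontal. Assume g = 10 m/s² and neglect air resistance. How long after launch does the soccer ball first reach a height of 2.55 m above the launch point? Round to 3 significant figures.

0.338 s

v_y0 = 16.6 sin 33.8° = 9.235 m/s.
Set y = v_y0 t − ½ g t² = 2.55: 5.000 t² − 9.235 t + 2.55 = 0.
t = [9.235 ± √(85.29 − 51.00)] / 10 = (9.235 ± 5.856) / 10, giving t = 0.338 s or t = 1.51 s.
The soccer ball is on the way up at the first time, so t = 0.338 s.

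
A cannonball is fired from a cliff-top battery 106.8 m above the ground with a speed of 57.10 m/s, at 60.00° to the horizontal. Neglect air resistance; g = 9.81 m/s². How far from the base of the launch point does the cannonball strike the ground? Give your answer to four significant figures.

Components: v_x = 57.10 cos 60.00° = 28.550 m/s, v_y = 57.10 sin 60.00° = 49.450 m/s.
Vertical: 0 = 106.8 + 49.450 t − ½(9.81) t² ⇒ 4.905 t² − 49.450 t − 106.8 = 0.
t = [49.450 + √(2445.3 + 2095.4)] / 9.810 = 11.910 s.
Horizontal: R = v_x · t = 28.550 × 11.910 = 340.0 m.

340.0 m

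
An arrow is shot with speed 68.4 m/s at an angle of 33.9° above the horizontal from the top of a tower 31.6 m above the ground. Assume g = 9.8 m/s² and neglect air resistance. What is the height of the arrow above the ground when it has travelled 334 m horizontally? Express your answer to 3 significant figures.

v_x = 68.4 cos 33.9° = 56.77 m/s, v_y0 = 68.4 sin 33.9° = 38.15 m/s.
Time to reach x = 334 m: t = x / v_x = 334 / 56.77 = 5.883 s.
y = 31.6 + v_y0 t − ½ g t² = 31.6 + 38.15×5.883 − 4.900×5.883² = 86.4 m.

86.4 m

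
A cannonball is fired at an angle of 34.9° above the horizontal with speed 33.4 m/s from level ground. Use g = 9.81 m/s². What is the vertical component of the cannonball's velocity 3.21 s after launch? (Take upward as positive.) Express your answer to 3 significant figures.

-12.4 m/s

Initial vertical component: v_y0 = 33.4 sin 34.9° = 19.11 m/s.
v_y(t) = v_y0 − g t = 19.11 − 9.81 × 3.21 = -12.4 m/s.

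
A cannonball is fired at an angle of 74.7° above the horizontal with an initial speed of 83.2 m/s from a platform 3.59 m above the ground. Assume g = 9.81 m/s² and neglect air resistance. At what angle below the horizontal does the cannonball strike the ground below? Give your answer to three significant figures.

v_x = 83.2 cos 74.7° = 21.95 m/s.
At impact |v_y| = √(v_y0² + 2 g h) = √(80.25² + 2×9.81×3.59) = 80.69 m/s.
Angle below horizontal = arctan(|v_y| / v_x) = arctan(80.69 / 21.95) = 74.8°.

74.8°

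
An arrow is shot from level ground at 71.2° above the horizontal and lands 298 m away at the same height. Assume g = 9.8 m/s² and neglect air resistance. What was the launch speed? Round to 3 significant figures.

On level ground, R = v₀² sin(2θ) / g, so v₀ = √(R g / sin 2θ).
sin(2 × 71.2°) = 0.6101.
v₀ = √(298 × 9.8 / 0.6101) = √4787 = 69.2 m/s.

69.2 m/s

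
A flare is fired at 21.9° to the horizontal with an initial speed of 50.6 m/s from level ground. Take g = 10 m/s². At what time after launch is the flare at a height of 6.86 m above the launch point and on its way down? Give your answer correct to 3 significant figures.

3.37 s

v_y0 = 50.6 sin 21.9° = 18.87 m/s.
Set y = v_y0 t − ½ g t² = 6.86: 5.000 t² − 18.87 t + 6.86 = 0.
t = [18.87 ± √(356.1 − 137.2)] / 10 = (18.87 ± 14.80) / 10, giving t = 0.407 s or t = 3.37 s.
On the way down corresponds to the larger root: t = 3.37 s.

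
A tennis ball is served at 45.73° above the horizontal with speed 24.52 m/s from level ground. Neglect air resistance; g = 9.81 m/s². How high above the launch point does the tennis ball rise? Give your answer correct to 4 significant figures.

15.71 m

Vertical component of launch velocity: v_y = 24.52 sin 45.73° = 17.558 m/s.
At the highest point the vertical velocity is zero, so v_y² = 2 g h_max.
h_max = (17.558)² / (2 × 9.81) = 308.28 / 19.62 = 15.71 m.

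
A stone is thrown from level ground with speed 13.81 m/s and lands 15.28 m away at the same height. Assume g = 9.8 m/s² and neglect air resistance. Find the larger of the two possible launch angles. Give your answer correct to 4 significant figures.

64.13°

Level-ground range: R = v₀² sin(2θ)/g ⇒ sin 2θ = R g / v₀² = 15.28×9.8/13.81² = 0.7852.
2θ = arcsin(0.7852) = 51.739° or 180° − 51.739° = 128.261°.
So θ = 25.87° or θ = 64.13°.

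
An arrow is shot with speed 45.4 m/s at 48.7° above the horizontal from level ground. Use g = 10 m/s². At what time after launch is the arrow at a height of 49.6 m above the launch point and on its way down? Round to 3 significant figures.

4.72 s

v_y0 = 45.4 sin 48.7° = 34.11 m/s.
Set y = v_y0 t − ½ g t² = 49.6: 5.000 t² − 34.11 t + 49.6 = 0.
t = [34.11 ± √(1163 − 992.0)] / 10 = (34.11 ± 13.08) / 10, giving t = 2.10 s or t = 4.72 s.
On the way down corresponds to the larger root: t = 4.72 s.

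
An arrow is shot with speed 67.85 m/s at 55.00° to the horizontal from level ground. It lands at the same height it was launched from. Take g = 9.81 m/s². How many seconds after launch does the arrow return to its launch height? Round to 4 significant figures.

Vertical component: v_y = 67.85 sin 55.00° = 55.579 m/s.
For a projectile landing at launch height, time of flight is t = 2 v_y / g = 2 × 55.579 / 9.81 = 11.33 s.

11.33 s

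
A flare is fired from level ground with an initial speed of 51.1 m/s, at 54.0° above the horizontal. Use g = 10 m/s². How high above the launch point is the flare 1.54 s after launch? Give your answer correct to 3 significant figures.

v_y0 = 51.1 sin 54.0° = 41.34 m/s.
y(t) = v_y0 t − ½ g t² = 41.34×1.54 − 5.000×1.54² = 51.8 m.

51.8 m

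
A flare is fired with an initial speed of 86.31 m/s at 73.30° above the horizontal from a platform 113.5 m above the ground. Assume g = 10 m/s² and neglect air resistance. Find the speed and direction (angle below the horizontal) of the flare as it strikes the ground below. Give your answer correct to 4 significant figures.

v_x = 86.31 cos 73.30° = 24.802 m/s (constant).
|v_y| at impact = √((82.670)² + 2×10×113.5) = 95.417 m/s.
Speed = √(24.802² + 95.417²) = 98.59 m/s; angle = arctan(95.417/24.802) = 75.43° below horizontal.

98.59 m/s at 75.43° below the horizontal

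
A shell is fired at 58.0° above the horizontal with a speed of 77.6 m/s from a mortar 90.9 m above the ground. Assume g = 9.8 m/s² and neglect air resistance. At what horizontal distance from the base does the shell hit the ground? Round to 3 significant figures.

604 m

Components: v_x = 77.6 cos 58.0° = 41.12 m/s, v_y = 77.6 sin 58.0° = 65.81 m/s.
Vertical: 0 = 90.9 + 65.81 t − ½(9.8) t² ⇒ 4.900 t² − 65.81 t − 90.9 = 0.
t = [65.81 + √(4331 + 1782)] / 9.800 = 14.69 s.
Horizontal: R = v_x · t = 41.12 × 14.69 = 604 m.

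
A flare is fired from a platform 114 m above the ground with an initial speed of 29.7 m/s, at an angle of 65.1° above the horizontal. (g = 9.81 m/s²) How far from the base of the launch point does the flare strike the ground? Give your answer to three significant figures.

104 m

Components: v_x = 29.7 cos 65.1° = 12.50 m/s, v_y = 29.7 sin 65.1° = 26.94 m/s.
Vertical: 0 = 114 + 26.94 t − ½(9.81) t² ⇒ 4.905 t² − 26.94 t − 114 = 0.
t = [26.94 + √(725.8 + 2237)] / 9.810 = 8.295 s.
Horizontal: R = v_x · t = 12.50 × 8.295 = 104 m.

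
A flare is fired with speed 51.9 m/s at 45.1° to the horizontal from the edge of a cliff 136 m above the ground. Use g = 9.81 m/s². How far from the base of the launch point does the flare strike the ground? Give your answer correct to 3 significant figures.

374 m

Components: v_x = 51.9 cos 45.1° = 36.63 m/s, v_y = 51.9 sin 45.1° = 36.76 m/s.
Vertical: 0 = 136 + 36.76 t − ½(9.81) t² ⇒ 4.905 t² − 36.76 t − 136 = 0.
t = [36.76 + √(1351 + 2668)] / 9.810 = 10.21 s.
Horizontal: R = v_x · t = 36.63 × 10.21 = 374 m.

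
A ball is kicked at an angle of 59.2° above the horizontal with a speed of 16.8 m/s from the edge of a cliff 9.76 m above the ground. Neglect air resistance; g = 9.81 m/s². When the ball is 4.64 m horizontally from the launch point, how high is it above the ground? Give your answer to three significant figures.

v_x = 16.8 cos 59.2° = 8.602 m/s, v_y0 = 16.8 sin 59.2° = 14.43 m/s.
Time to reach x = 4.64 m: t = x / v_x = 4.64 / 8.602 = 0.5394 s.
y = 9.76 + v_y0 t − ½ g t² = 9.76 + 14.43×0.5394 − 4.905×0.5394² = 16.1 m.

16.1 m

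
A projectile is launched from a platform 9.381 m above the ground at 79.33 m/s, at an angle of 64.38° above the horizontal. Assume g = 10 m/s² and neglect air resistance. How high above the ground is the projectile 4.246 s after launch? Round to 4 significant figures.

223.0 m

v_y0 = 79.33 sin 64.38° = 71.530 m/s.
y(t) = 9.381 + v_y0 t − ½ g t² = 9.381 + 71.530×4.246 − ½×10×4.246² = 223.0 m.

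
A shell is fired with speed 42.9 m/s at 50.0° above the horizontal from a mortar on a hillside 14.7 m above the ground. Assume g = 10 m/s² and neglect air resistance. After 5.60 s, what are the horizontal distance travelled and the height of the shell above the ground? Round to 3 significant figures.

v_x = 42.9 cos 50.0° = 27.58 m/s; v_y0 = 42.9 sin 50.0° = 32.86 m/s.
x = v_x t = 27.58 × 5.60 = 154 m.
y = 14.7 + v_y0 t − ½ g t² = 41.9 m.

x = 154 m, y = 41.9 m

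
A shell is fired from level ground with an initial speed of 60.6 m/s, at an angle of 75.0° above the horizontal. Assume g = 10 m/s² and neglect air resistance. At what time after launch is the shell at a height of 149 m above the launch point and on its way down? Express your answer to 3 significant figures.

v_y0 = 60.6 sin 75.0° = 58.54 m/s.
Set y = v_y0 t − ½ g t² = 149: 5.000 t² − 58.54 t + 149 = 0.
t = [58.54 ± √(3427 − 2980)] / 10 = (58.54 ± 21.14) / 10, giving t = 3.74 s or t = 7.97 s.
On the way down corresponds to the larger root: t = 7.97 s.

7.97 s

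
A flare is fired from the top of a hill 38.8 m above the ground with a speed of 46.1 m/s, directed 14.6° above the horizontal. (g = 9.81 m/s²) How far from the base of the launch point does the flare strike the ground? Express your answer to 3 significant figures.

189 m

Components: v_x = 46.1 cos 14.6° = 44.61 m/s, v_y = 46.1 sin 14.6° = 11.62 m/s.
Vertical: 0 = 38.8 + 11.62 t − ½(9.81) t² ⇒ 4.905 t² − 11.62 t − 38.8 = 0.
t = [11.62 + √(135.0 + 761.3)] / 9.810 = 4.236 s.
Horizontal: R = v_x · t = 44.61 × 4.236 = 189 m.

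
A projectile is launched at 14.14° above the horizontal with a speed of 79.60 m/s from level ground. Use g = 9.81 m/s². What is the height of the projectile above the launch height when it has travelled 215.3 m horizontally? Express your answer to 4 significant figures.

16.08 m

v_x = 79.60 cos 14.14° = 77.188 m/s, v_y0 = 79.60 sin 14.14° = 19.446 m/s.
Time to reach x = 215.3 m: t = x / v_x = 215.3 / 77.188 = 2.7893 s.
y = v_y0 t − ½ g t² = 19.446×2.7893 − 4.905×2.7893² = 16.08 m.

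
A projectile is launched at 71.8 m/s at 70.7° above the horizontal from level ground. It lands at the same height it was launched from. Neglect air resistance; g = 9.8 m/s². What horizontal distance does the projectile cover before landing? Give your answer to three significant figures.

328 m

Components: v_x = 71.8 cos 70.7° = 23.73 m/s, v_y = 71.8 sin 70.7° = 67.76 m/s.
Time of flight (same landing height): t = 2 v_y / g = 2 × 67.76 / 9.8 = 13.83 s.
Range: R = v_x · t = 23.73 × 13.83 = 328 m.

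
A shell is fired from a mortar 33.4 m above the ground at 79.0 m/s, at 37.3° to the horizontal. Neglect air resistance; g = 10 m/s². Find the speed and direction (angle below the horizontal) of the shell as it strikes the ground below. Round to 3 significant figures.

83.1 m/s at 40.9° below the horizontal

v_x = 79.0 cos 37.3° = 62.84 m/s (constant).
|v_y| at impact = √((47.87)² + 2×10×33.4) = 54.40 m/s.
Speed = √(62.84² + 54.40²) = 83.1 m/s; angle = arctan(54.40/62.84) = 40.9° below horizontal.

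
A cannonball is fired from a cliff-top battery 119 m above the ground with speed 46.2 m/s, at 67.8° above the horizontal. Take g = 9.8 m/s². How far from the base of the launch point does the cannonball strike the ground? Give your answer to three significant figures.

Components: v_x = 46.2 cos 67.8° = 17.46 m/s, v_y = 46.2 sin 67.8° = 42.78 m/s.
Vertical: 0 = 119 + 42.78 t − ½(9.8) t² ⇒ 4.900 t² − 42.78 t − 119 = 0.
t = [42.78 + √(1830 + 2332)] / 9.800 = 10.95 s.
Horizontal: R = v_x · t = 17.46 × 10.95 = 191 m.

191 m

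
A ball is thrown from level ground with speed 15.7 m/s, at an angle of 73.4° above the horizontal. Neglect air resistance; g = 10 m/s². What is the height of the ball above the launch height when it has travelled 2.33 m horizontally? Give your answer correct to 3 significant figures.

6.47 m

v_x = 15.7 cos 73.4° = 4.485 m/s, v_y0 = 15.7 sin 73.4° = 15.05 m/s.
Time to reach x = 2.33 m: t = x / v_x = 2.33 / 4.485 = 0.5195 s.
y = v_y0 t − ½ g t² = 15.05×0.5195 − 5.000×0.5195² = 6.47 m.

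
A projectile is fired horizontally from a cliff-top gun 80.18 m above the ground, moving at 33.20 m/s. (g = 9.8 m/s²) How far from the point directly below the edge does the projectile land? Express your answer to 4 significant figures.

Initial vertical velocity is zero, so the fall time comes from h = ½ g t²: t = √(2 × 80.18 / 9.8) = 4.0452 s.
Horizontal motion is uniform at 33.20 m/s, so x = 33.20 × 4.0452 = 134.3 m.

134.3 m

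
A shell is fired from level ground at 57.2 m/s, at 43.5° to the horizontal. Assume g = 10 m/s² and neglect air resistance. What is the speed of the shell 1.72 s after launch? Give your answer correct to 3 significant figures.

v_x = 57.2 cos 43.5° = 41.49 m/s (constant).
v_y(t) = 57.2 sin 43.5° − g t = 39.37 − 10 × 1.72 = 22.17 m/s.
Speed = √(v_x² + v_y²) = √(1721 + 491.5) = 47.0 m/s.

47.0 m/s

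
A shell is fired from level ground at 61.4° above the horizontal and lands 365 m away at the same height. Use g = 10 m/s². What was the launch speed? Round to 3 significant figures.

On level ground, R = v₀² sin(2θ) / g, so v₀ = √(R g / sin 2θ).
sin(2 × 61.4°) = 0.8406.
v₀ = √(365 × 10 / 0.8406) = √4342 = 65.9 m/s.

65.9 m/s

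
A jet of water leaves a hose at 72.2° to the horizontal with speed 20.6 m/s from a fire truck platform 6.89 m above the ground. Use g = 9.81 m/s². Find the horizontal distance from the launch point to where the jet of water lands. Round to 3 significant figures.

27.2 m

Components: v_x = 20.6 cos 72.2° = 6.297 m/s, v_y = 20.6 sin 72.2° = 19.61 m/s.
Vertical: 0 = 6.89 + 19.61 t − ½(9.81) t² ⇒ 4.905 t² − 19.61 t − 6.89 = 0.
t = [19.61 + √(384.6 + 135.2)] / 9.810 = 4.323 s.
Horizontal: R = v_x · t = 6.297 × 4.323 = 27.2 m.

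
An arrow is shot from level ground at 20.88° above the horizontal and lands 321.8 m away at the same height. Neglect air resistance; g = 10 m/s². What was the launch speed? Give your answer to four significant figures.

69.51 m/s

On level ground, R = v₀² sin(2θ) / g, so v₀ = √(R g / sin 2θ).
sin(2 × 20.88°) = 0.6660.
v₀ = √(321.8 × 10 / 0.6660) = √4831.8 = 69.51 m/s.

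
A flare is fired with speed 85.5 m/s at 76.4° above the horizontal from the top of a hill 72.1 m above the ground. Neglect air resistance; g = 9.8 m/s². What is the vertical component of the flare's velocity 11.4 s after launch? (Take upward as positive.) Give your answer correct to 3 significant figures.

Initial vertical component: v_y0 = 85.5 sin 76.4° = 83.10 m/s.
v_y(t) = v_y0 − g t = 83.10 − 9.8 × 11.4 = -28.6 m/s.

-28.6 m/s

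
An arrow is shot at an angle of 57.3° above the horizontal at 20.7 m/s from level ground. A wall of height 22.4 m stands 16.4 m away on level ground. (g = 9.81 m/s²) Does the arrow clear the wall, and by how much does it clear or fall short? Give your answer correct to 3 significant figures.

v_x = 20.7 cos 57.3° = 11.18 m/s; v_y0 = 20.7 sin 57.3° = 17.42 m/s.
Time to reach the wall: t = 16.4 / 11.18 = 1.467 s.
Height at that point: y = 17.42×1.467 − 4.905×1.467² = 15.00 m.
That is 22.4 − 15.00 = 7.40 m below the top of the wall, so the arrow does not clear it.

No — it falls 7.40 m short of clearing the wall.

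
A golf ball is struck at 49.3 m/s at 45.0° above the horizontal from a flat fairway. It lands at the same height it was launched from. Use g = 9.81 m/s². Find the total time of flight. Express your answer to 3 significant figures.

7.11 s

Vertical component: v_y = 49.3 sin 45.0° = 34.86 m/s.
For a projectile landing at launch height, time of flight is t = 2 v_y / g = 2 × 34.86 / 9.81 = 7.11 s.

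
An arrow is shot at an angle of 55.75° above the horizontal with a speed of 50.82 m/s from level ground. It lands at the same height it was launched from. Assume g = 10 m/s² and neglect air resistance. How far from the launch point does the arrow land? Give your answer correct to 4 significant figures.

Components: v_x = 50.82 cos 55.75° = 28.602 m/s, v_y = 50.82 sin 55.75° = 42.007 m/s.
Time of flight (same landing height): t = 2 v_y / g = 2 × 42.007 / 10 = 8.4014 s.
Range: R = v_x · t = 28.602 × 8.4014 = 240.3 m.

240.3 m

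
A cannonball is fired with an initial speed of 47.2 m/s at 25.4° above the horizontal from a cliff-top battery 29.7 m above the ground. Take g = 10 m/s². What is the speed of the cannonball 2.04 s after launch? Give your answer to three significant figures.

42.6 m/s

v_x = 47.2 cos 25.4° = 42.64 m/s (constant).
v_y(t) = 47.2 sin 25.4° − g t = 20.25 − 10 × 2.04 = -0.1500 m/s.
Speed = √(v_x² + v_y²) = √(1818 + 0.02250) = 42.6 m/s.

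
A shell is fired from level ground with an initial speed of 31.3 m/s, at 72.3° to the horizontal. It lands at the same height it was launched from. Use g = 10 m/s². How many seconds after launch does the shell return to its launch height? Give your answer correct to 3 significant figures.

5.96 s

Vertical component: v_y = 31.3 sin 72.3° = 29.82 m/s.
For a projectile landing at launch height, time of flight is t = 2 v_y / g = 2 × 29.82 / 10 = 5.96 s.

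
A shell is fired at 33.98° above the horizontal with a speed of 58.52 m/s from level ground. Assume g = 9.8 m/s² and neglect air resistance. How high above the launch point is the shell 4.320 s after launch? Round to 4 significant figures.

49.85 m

v_y0 = 58.52 sin 33.98° = 32.707 m/s.
y(t) = v_y0 t − ½ g t² = 32.707×4.320 − 4.900×4.320² = 49.85 m.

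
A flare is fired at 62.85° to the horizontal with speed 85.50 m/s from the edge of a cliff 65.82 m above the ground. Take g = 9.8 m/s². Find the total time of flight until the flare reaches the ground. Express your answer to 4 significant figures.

16.35 s

Vertical component: v_y = 85.50 sin 62.85° = 76.079 m/s.
Taking up as positive with launch at y = 65.82 m, landing at y = 0: 0 = 65.82 + 76.079 t − ½(9.8) t².
Solving 4.900 t² − 76.079 t − 65.82 = 0 gives t = [76.079 + √(76.079² + 4·4.900·65.82)] / 9.800 = 16.35 s.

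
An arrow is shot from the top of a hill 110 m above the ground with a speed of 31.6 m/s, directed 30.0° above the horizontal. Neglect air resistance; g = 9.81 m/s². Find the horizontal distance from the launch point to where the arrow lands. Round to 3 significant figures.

181 m

Components: v_x = 31.6 cos 30.0° = 27.37 m/s, v_y = 31.6 sin 30.0° = 15.80 m/s.
Vertical: 0 = 110 + 15.80 t − ½(9.81) t² ⇒ 4.905 t² − 15.80 t − 110 = 0.
t = [15.80 + √(249.6 + 2158)] / 9.810 = 6.612 s.
Horizontal: R = v_x · t = 27.37 × 6.612 = 181 m.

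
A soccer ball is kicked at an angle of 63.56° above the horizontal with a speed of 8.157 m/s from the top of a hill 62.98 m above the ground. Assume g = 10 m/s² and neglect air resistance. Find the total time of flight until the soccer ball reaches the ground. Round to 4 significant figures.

4.354 s

Vertical component: v_y = 8.157 sin 63.56° = 7.3038 m/s.
Taking up as positive with launch at y = 62.98 m, landing at y = 0: 0 = 62.98 + 7.3038 t − ½(10) t².
Solving 5.000 t² − 7.3038 t − 62.98 = 0 gives t = [7.3038 + √(7.3038² + 4·5.000·62.98)] / 10.00 = 4.354 s.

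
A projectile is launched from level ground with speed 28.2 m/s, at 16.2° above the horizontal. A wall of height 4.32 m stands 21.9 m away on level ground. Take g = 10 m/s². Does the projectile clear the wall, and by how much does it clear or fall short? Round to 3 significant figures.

v_x = 28.2 cos 16.2° = 27.08 m/s; v_y0 = 28.2 sin 16.2° = 7.868 m/s.
Time to reach the wall: t = 21.9 / 27.08 = 0.8087 s.
Height at that point: y = 7.868×0.8087 − 5.000×0.8087² = 3.093 m.
That is 4.32 − 3.093 = 1.23 m below the top of the wall, so the projectile does not clear it.

No — it falls 1.23 m short of clearing the wall.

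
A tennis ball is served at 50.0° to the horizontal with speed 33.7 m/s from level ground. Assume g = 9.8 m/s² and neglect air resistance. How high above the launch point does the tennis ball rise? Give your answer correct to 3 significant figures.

Vertical component of launch velocity: v_y = 33.7 sin 50.0° = 25.82 m/s.
At the highest point the vertical velocity is zero, so v_y² = 2 g h_max.
h_max = (25.82)² / (2 × 9.8) = 666.7 / 19.60 = 34.0 m.

34.0 m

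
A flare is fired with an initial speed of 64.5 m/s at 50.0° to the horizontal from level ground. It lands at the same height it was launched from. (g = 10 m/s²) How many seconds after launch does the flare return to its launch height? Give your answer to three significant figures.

Vertical component: v_y = 64.5 sin 50.0° = 49.41 m/s.
For a projectile landing at launch height, time of flight is t = 2 v_y / g = 2 × 49.41 / 10 = 9.88 s.

9.88 s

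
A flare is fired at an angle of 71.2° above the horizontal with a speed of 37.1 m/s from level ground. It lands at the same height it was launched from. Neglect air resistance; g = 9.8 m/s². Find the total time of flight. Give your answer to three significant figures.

7.17 s

Vertical component: v_y = 37.1 sin 71.2° = 35.12 m/s.
For a projectile landing at launch height, time of flight is t = 2 v_y / g = 2 × 35.12 / 9.8 = 7.17 s.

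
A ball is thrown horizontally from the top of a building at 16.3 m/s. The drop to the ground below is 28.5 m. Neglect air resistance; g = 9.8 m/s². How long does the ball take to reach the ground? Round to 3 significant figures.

2.41 s

The horizontal speed doesn't affect the fall. With v_y0 = 0, h = ½ g t².
t = √(2 × 28.5 / 9.8) = √5.816 = 2.41 s.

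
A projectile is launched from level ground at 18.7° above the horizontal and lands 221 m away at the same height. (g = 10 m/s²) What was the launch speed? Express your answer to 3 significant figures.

On level ground, R = v₀² sin(2θ) / g, so v₀ = √(R g / sin 2θ).
sin(2 × 18.7°) = 0.6074.
v₀ = √(221 × 10 / 0.6074) = √3638 = 60.3 m/s.

60.3 m/s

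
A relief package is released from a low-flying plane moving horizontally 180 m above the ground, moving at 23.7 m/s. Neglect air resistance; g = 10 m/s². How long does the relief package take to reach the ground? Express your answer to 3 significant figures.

The horizontal speed doesn't affect the fall. With v_y0 = 0, h = ½ g t².
t = √(2 × 180 / 10) = √36.00 = 6.00 s.

6.00 s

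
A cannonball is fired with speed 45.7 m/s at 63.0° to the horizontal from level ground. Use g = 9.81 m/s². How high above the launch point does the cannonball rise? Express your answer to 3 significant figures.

84.5 m

Vertical component of launch velocity: v_y = 45.7 sin 63.0° = 40.72 m/s.
At the highest point the vertical velocity is zero, so v_y² = 2 g h_max.
h_max = (40.72)² / (2 × 9.81) = 1658 / 19.62 = 84.5 m.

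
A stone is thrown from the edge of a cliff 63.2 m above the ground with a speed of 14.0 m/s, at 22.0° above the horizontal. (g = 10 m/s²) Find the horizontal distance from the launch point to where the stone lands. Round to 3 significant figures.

53.5 m

Components: v_x = 14.0 cos 22.0° = 12.98 m/s, v_y = 14.0 sin 22.0° = 5.244 m/s.
Vertical: 0 = 63.2 + 5.244 t − ½(10) t² ⇒ 5.000 t² − 5.244 t − 63.2 = 0.
t = [5.244 + √(27.50 + 1264)] / 10.00 = 4.118 s.
Horizontal: R = v_x · t = 12.98 × 4.118 = 53.5 m.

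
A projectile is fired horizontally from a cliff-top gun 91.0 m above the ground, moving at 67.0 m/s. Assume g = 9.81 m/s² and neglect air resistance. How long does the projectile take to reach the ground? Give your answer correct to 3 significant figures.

4.31 s

The horizontal speed doesn't affect the fall. With v_y0 = 0, h = ½ g t².
t = √(2 × 91.0 / 9.81) = √18.55 = 4.31 s.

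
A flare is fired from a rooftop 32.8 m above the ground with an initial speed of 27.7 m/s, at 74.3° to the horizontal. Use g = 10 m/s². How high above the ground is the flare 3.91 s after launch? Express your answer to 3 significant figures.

60.6 m

v_y0 = 27.7 sin 74.3° = 26.67 m/s.
y(t) = 32.8 + v_y0 t − ½ g t² = 32.8 + 26.67×3.91 − ½×10×3.91² = 60.6 m.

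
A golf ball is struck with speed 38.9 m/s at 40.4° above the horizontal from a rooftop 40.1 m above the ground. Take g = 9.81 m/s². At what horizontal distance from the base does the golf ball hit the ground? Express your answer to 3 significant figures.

190 m

Components: v_x = 38.9 cos 40.4° = 29.62 m/s, v_y = 38.9 sin 40.4° = 25.21 m/s.
Vertical: 0 = 40.1 + 25.21 t − ½(9.81) t² ⇒ 4.905 t² − 25.21 t − 40.1 = 0.
t = [25.21 + √(635.5 + 786.8)] / 9.810 = 6.414 s.
Horizontal: R = v_x · t = 29.62 × 6.414 = 190 m.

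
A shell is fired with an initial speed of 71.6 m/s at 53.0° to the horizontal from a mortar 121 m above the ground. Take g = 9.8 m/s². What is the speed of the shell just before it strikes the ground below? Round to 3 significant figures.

86.6 m/s

v_x = 71.6 cos 53.0° = 43.09 m/s is unchanged throughout.
For the vertical component, v_y² = v_y0² + 2 g h = (57.18)² + 2×9.8×121 = 5641, so |v_y| = 75.11 m/s.
Impact speed = √(v_x² + v_y²) = √(1857 + 5641) = 86.6 m/s.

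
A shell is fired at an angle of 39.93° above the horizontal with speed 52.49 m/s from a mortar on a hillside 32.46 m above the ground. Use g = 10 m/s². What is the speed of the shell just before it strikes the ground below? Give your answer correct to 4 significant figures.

v_x = 52.49 cos 39.93° = 40.251 m/s is unchanged throughout.
For the vertical component, v_y² = v_y0² + 2 g h = (33.691)² + 2×10×32.46 = 1784.3, so |v_y| = 42.241 m/s.
Impact speed = √(v_x² + v_y²) = √(1620.1 + 1784.3) = 58.35 m/s.

58.35 m/s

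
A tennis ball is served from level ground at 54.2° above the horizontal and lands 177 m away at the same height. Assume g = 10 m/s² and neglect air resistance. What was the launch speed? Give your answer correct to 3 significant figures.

43.2 m/s

On level ground, R = v₀² sin(2θ) / g, so v₀ = √(R g / sin 2θ).
sin(2 × 54.2°) = 0.9489.
v₀ = √(177 × 10 / 0.9489) = √1865 = 43.2 m/s.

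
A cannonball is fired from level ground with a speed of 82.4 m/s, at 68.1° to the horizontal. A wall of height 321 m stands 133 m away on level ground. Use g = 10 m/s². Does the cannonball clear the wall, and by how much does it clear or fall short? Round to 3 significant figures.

No — it falls 83.8 m short of clearing the wall.

v_x = 82.4 cos 68.1° = 30.73 m/s; v_y0 = 82.4 sin 68.1° = 76.45 m/s.
Time to reach the wall: t = 133 / 30.73 = 4.328 s.
Height at that point: y = 76.45×4.328 − 5.000×4.328² = 237.2 m.
That is 321 − 237.2 = 83.8 m below the top of the wall, so the cannonball does not clear it.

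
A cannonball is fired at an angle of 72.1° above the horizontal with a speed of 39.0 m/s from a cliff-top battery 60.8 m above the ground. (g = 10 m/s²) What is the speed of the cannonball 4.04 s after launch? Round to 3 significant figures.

v_x = 39.0 cos 72.1° = 11.99 m/s (constant).
v_y(t) = 39.0 sin 72.1° − g t = 37.11 − 10 × 4.04 = -3.290 m/s.
Speed = √(v_x² + v_y²) = √(143.8 + 10.82) = 12.4 m/s.

12.4 m/s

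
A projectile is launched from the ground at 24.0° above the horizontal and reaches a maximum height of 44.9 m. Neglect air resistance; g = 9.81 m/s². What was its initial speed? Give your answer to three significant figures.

At maximum height v_y = 0, so (v₀ sin θ)² = 2 g H.
v₀ sin 24.0° = √(2 × 9.81 × 44.9) = 29.68 m/s.
v₀ = 29.68 / sin 24.0° = 29.68 / 0.4067 = 73.0 m/s.

73.0 m/s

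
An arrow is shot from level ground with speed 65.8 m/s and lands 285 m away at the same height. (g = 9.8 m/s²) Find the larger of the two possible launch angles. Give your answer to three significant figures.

Level-ground range: R = v₀² sin(2θ)/g ⇒ sin 2θ = R g / v₀² = 285×9.8/65.8² = 0.6451.
2θ = arcsin(0.6451) = 40.17° or 180° − 40.17° = 139.83°.
So θ = 20.1° or θ = 69.9°.

69.9°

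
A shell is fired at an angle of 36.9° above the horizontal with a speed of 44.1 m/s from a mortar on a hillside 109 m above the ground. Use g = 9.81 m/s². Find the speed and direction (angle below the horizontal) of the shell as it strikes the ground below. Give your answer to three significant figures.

v_x = 44.1 cos 36.9° = 35.27 m/s (constant).
|v_y| at impact = √((26.48)² + 2×9.81×109) = 53.29 m/s.
Speed = √(35.27² + 53.29²) = 63.9 m/s; angle = arctan(53.29/35.27) = 56.5° below horizontal.

63.9 m/s at 56.5° below the horizontal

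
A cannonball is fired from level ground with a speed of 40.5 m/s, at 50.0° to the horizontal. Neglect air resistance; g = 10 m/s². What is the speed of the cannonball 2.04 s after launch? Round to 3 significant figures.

v_x = 40.5 cos 50.0° = 26.03 m/s (constant).
v_y(t) = 40.5 sin 50.0° − g t = 31.02 − 10 × 2.04 = 10.62 m/s.
Speed = √(v_x² + v_y²) = √(677.6 + 112.8) = 28.1 m/s.

28.1 m/s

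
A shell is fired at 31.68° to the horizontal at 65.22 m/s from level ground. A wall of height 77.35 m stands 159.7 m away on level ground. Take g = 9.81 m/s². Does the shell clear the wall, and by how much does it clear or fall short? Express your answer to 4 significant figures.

v_x = 65.22 cos 31.68° = 55.502 m/s; v_y0 = 65.22 sin 31.68° = 34.252 m/s.
Time to reach the wall: t = 159.7 / 55.502 = 2.8774 s.
Height at that point: y = 34.252×2.8774 − 4.905×2.8774² = 57.946 m.
That is 77.35 − 57.946 = 19.40 m below the top of the wall, so the shell does not clear it.

No — it falls 19.40 m short of clearing the wall.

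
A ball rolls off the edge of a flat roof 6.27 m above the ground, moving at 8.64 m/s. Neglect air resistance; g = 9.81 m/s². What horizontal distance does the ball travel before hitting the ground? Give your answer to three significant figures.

Initial vertical velocity is zero, so the fall time comes from h = ½ g t²: t = √(2 × 6.27 / 9.81) = 1.131 s.
Horizontal motion is uniform at 8.64 m/s, so x = 8.64 × 1.131 = 9.77 m.

9.77 m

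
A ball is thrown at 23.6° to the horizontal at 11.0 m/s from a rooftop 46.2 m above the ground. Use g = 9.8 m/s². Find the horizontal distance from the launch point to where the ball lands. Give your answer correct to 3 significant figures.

Components: v_x = 11.0 cos 23.6° = 10.08 m/s, v_y = 11.0 sin 23.6° = 4.404 m/s.
Vertical: 0 = 46.2 + 4.404 t − ½(9.8) t² ⇒ 4.900 t² − 4.404 t − 46.2 = 0.
t = [4.404 + √(19.40 + 905.5)] / 9.800 = 3.553 s.
Horizontal: R = v_x · t = 10.08 × 3.553 = 35.8 m.

35.8 m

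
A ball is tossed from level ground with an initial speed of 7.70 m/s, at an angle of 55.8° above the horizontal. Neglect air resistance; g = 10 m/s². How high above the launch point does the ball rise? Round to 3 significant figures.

Vertical component of launch velocity: v_y = 7.70 sin 55.8° = 6.369 m/s.
At the highest point the vertical velocity is zero, so v_y² = 2 g h_max.
h_max = (6.369)² / (2 × 10) = 40.56 / 20.00 = 2.03 m.

2.03 m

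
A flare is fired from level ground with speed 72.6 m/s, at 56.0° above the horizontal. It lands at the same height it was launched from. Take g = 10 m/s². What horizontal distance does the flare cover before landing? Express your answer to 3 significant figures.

For level ground, R = v₀² sin(2θ) / g.
sin(2 × 56.0°) = sin 112.0° = 0.9272.
R = (72.6)² × 0.9272 / 10 = 489 m.

489 m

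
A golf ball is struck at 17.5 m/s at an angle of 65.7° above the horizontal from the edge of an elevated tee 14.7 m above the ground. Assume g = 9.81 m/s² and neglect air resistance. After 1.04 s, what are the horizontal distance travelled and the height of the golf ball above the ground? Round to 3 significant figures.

x = 7.49 m, y = 26.0 m

v_x = 17.5 cos 65.7° = 7.202 m/s; v_y0 = 17.5 sin 65.7° = 15.95 m/s.
x = v_x t = 7.202 × 1.04 = 7.49 m.
y = 14.7 + v_y0 t − ½ g t² = 26.0 m.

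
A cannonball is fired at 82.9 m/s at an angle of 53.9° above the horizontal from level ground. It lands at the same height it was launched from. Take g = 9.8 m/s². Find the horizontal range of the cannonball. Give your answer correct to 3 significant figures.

668 m

For level ground, R = v₀² sin(2θ) / g.
sin(2 × 53.9°) = sin 107.8° = 0.9521.
R = (82.9)² × 0.9521 / 9.8 = 668 m.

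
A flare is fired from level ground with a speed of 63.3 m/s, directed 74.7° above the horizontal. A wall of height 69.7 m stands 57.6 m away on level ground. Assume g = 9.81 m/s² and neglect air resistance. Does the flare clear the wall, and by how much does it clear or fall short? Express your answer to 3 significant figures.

v_x = 63.3 cos 74.7° = 16.70 m/s; v_y0 = 63.3 sin 74.7° = 61.06 m/s.
Time to reach the wall: t = 57.6 / 16.70 = 3.449 s.
Height at that point: y = 61.06×3.449 − 4.905×3.449² = 152.2 m.
That is 152.2 − 69.7 = 82.5 m above the top of the wall, so the flare clears it.

Yes — it clears the wall by 82.5 m.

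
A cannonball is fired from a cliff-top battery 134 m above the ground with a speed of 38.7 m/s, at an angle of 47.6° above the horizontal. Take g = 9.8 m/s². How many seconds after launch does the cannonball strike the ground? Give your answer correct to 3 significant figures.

8.90 s

Vertical component: v_y = 38.7 sin 47.6° = 28.58 m/s.
Taking up as positive with launch at y = 134 m, landing at y = 0: 0 = 134 + 28.58 t − ½(9.8) t².
Solving 4.900 t² − 28.58 t − 134 = 0 gives t = [28.58 + √(28.58² + 4·4.900·134)] / 9.800 = 8.90 s.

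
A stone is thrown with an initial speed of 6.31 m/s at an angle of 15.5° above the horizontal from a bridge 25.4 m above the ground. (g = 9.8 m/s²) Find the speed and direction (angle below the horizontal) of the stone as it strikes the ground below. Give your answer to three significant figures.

23.2 m/s at 74.8° below the horizontal

v_x = 6.31 cos 15.5° = 6.081 m/s (constant).
|v_y| at impact = √((1.686)² + 2×9.8×25.4) = 22.38 m/s.
Speed = √(6.081² + 22.38²) = 23.2 m/s; angle = arctan(22.38/6.081) = 74.8° below horizontal.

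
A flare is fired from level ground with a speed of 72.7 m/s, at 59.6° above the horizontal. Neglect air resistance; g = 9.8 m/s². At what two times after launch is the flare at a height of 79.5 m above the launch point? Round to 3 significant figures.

v_y0 = 72.7 sin 59.6° = 62.70 m/s.
Set y = v_y0 t − ½ g t² = 79.5: 4.900 t² − 62.70 t + 79.5 = 0.
t = [62.70 ± √(3931 − 1558)] / 9.8 = (62.70 ± 48.71) / 9.8, giving t = 1.43 s or t = 11.4 s.
So the flare is at 79.5 m at t = 1.43 s (rising) and t = 11.4 s (falling).

1.43 s and 11.4 s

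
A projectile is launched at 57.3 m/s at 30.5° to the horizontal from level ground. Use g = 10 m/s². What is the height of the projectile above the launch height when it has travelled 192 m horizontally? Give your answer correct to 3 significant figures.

37.5 m

v_x = 57.3 cos 30.5° = 49.37 m/s, v_y0 = 57.3 sin 30.5° = 29.08 m/s.
Time to reach x = 192 m: t = x / v_x = 192 / 49.37 = 3.889 s.
y = v_y0 t − ½ g t² = 29.08×3.889 − 5.000×3.889² = 37.5 m.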